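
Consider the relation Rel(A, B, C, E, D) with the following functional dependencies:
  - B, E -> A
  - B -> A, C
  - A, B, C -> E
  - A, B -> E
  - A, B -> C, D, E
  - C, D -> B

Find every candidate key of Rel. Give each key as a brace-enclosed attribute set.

{B}, {C, D}

Closure of {B} is {A, B, C, D, E}, the whole schema; {B} is a candidate key.
Closure of {C, D} is {A, B, C, D, E}, the whole schema; {C, D} is a candidate key.
No proper subset of any of these is a key, and no other minimal superkey exists.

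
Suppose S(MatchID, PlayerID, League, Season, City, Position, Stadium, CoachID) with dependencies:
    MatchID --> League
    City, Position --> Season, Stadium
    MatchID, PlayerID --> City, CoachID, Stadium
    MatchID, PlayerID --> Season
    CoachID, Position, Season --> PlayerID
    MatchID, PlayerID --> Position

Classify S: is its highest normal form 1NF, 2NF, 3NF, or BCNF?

1NF

Candidate keys: {City, CoachID, MatchID, Position}, {CoachID, MatchID, Position, Season}, {MatchID, PlayerID}. Prime attributes: {City, CoachID, MatchID, PlayerID, Position, Season}.
For MatchID --> League we have {MatchID}⁺ = {League, MatchID}; {MatchID} is not a superkey, so BCNF fails.
MatchID --> League determines the non-prime attribute {League} from a non-superkey — 3NF is violated.
Since {MatchID} ⊂ {MatchID, PlayerID} and {MatchID}⁺ ⊇ {League} with {League} non-prime, there is a partial dependency; 2NF fails.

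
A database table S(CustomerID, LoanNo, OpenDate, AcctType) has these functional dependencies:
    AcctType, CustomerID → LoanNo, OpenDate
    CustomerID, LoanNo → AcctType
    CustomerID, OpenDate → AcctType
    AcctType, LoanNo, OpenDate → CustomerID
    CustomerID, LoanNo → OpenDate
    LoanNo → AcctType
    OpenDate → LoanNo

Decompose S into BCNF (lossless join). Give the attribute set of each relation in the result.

{AcctType, LoanNo}; {CustomerID, LoanNo, OpenDate}

Candidate keys of the original relation: {AcctType, CustomerID}, {CustomerID, LoanNo}, {OpenDate}.
In {AcctType, CustomerID, LoanNo, OpenDate}, {LoanNo} is not a superkey ({LoanNo}⁺ restricted to this set is {AcctType, LoanNo}), so split on LoanNo → AcctType into {AcctType, LoanNo} and {CustomerID, LoanNo, OpenDate}.
{AcctType, LoanNo} is in BCNF.
{CustomerID, LoanNo, OpenDate} is in BCNF.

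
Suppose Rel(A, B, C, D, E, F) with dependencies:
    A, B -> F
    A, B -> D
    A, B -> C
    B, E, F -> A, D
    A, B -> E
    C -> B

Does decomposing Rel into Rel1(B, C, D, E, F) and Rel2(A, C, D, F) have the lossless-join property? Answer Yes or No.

Common attributes: {C, D, F}; their closure is {B, C, D, F}.
Neither Rel1 nor Rel2 is contained in that closure, so the decomposition is lossy.

No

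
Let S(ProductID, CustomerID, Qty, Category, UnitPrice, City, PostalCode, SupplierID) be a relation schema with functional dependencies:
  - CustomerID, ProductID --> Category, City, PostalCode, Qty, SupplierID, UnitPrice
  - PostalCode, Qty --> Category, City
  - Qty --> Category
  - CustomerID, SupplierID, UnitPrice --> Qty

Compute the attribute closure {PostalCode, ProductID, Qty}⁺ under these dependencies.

{Category, City, PostalCode, ProductID, Qty}

Start with {PostalCode, ProductID, Qty}.
PostalCode, Qty --> Category, City applies; add {Category, City} → now {Category, City, PostalCode, ProductID, Qty}.
No further FD applies.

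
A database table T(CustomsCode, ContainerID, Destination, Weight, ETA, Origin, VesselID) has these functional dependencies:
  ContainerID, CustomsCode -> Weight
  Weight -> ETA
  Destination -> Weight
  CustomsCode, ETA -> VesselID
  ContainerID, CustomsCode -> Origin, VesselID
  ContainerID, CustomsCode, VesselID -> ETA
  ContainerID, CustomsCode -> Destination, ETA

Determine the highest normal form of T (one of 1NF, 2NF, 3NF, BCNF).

2NF

Candidate key: {ContainerID, CustomsCode}. Prime attributes: {ContainerID, CustomsCode}.
For Weight -> ETA we have {Weight}⁺ = {ETA, Weight}; {Weight} is not a superkey, so BCNF fails.
Weight -> ETA determines the non-prime attribute {ETA} from a non-superkey — 3NF is violated.
No non-prime attribute depends on a proper subset of any candidate key, so 2NF holds.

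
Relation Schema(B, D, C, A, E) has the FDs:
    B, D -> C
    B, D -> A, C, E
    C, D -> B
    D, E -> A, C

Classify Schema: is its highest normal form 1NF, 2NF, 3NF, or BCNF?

Candidate keys: {B, D}, {C, D}, {D, E}. Prime attributes: {B, C, D, E}.
Each dependency's left side is a superkey — BCNF holds.

BCNF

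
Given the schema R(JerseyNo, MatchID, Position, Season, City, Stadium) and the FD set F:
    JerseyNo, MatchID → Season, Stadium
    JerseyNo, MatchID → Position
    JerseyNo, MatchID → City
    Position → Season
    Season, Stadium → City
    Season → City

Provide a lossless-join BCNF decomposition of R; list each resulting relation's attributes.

Candidate key of the original relation: {JerseyNo, MatchID}.
{City, JerseyNo, MatchID, Position, Season, Stadium}: {Position} determines {City, Position, Season} here but is not a superkey — split on Position → City, Season, giving {City, Position, Season} and {JerseyNo, MatchID, Position, Stadium}.
{City, Position, Season}: {Season} determines {City, Season} here but is not a superkey — split on Season → City, giving {City, Season} and {Position, Season}.
{City, Season} is in BCNF.
{Position, Season} is in BCNF.
{JerseyNo, MatchID, Position, Stadium} is in BCNF.

{City, Season}; {JerseyNo, MatchID, Position, Stadium}; {Position, Season}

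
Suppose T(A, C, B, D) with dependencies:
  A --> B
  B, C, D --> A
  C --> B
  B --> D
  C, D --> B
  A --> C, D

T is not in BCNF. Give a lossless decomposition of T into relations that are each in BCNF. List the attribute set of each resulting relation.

Candidate keys of the original relation: {A}, {C}.
{A, B, C, D}: {B} determines {B, D} here but is not a superkey — split on B --> D, giving {B, D} and {A, B, C}.
{B, D} is in BCNF.
{A, B, C} is in BCNF.

{A, B, C}; {B, D}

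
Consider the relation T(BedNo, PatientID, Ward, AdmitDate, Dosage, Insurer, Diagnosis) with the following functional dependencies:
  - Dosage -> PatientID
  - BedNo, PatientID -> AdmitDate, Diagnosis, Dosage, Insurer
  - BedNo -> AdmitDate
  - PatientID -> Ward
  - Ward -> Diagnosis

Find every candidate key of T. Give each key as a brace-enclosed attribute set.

Attributes never on any right-hand side: {BedNo} — every candidate key must contain it.
Closure of {BedNo, Dosage} is {AdmitDate, BedNo, Diagnosis, Dosage, Insurer, PatientID, Ward}, the whole schema; {BedNo, Dosage} is a candidate key.
Closure of {BedNo, PatientID} is {AdmitDate, BedNo, Diagnosis, Dosage, Insurer, PatientID, Ward}, the whole schema; {BedNo, PatientID} is a candidate key.
These are minimal and exhaustive — every other superkey contains one of them.

{BedNo, Dosage}, {BedNo, PatientID}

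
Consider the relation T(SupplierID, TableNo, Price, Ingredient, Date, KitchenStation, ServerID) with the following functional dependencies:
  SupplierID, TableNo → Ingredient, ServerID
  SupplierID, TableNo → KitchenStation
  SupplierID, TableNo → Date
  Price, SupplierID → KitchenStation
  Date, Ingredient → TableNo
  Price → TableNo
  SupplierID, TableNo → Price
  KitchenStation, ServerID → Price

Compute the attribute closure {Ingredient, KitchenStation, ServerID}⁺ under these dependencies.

Start with {Ingredient, KitchenStation, ServerID}.
KitchenStation, ServerID → Price applies; add {Price} → now {Ingredient, KitchenStation, Price, ServerID}.
Price → TableNo applies; add {TableNo} → now {Ingredient, KitchenStation, Price, ServerID, TableNo}.
No further FD applies.

{Ingredient, KitchenStation, Price, ServerID, TableNo}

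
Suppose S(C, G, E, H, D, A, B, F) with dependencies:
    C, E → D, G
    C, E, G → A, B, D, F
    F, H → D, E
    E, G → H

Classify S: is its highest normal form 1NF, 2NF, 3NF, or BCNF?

1NF

Candidate keys: {C, E}, {C, F, H}. Prime attributes: {C, E, F, H}.
F, H → D, E breaks BCNF: {F, H}⁺ = {D, E, F, H}, so {F, H} is not a superkey.
F, H → D, E has non-prime {D} on the right and a non-superkey on the left, so 3NF fails.
The proper key subset {F, H} of {C, F, H} determines non-prime {D}, so the relation is not even in 2NF.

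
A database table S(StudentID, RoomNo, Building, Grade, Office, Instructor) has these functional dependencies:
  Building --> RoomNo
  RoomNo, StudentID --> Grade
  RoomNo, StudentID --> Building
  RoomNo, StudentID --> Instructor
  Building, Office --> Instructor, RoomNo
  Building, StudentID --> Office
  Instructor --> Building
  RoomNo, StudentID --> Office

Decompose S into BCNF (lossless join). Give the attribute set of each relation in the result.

Candidate keys of the original relation: {Building, StudentID}, {Instructor, StudentID}, {RoomNo, StudentID}.
Within {Building, Grade, Instructor, Office, RoomNo, StudentID}: {Building}⁺ ∩ {Building, Grade, Instructor, Office, RoomNo, StudentID} = {Building, RoomNo}, not the whole set, so Building --> RoomNo violates BCNF; decompose into {Building, RoomNo} and {Building, Grade, Instructor, Office, StudentID}.
{Building, RoomNo} has no BCNF violation.
Within {Building, Grade, Instructor, Office, StudentID}: {Building, Office}⁺ ∩ {Building, Grade, Instructor, Office, StudentID} = {Building, Instructor, Office}, not the whole set, so Building, Office --> Instructor violates BCNF; decompose into {Building, Instructor, Office} and {Building, Grade, Office, StudentID}.
Within {Building, Instructor, Office}: {Instructor}⁺ ∩ {Building, Instructor, Office} = {Building, Instructor}, not the whole set, so Instructor --> Building violates BCNF; decompose into {Building, Instructor} and {Instructor, Office}.
{Building, Instructor} has no BCNF violation.
{Instructor, Office} has no BCNF violation.
{Building, Grade, Office, StudentID} has no BCNF violation.

{Building, Grade, Office, StudentID}; {Building, Instructor}; {Building, RoomNo}; {Instructor, Office}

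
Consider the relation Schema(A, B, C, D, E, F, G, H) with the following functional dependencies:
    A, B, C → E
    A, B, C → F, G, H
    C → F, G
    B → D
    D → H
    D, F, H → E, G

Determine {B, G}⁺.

Start with {B, G}.
B → D applies; add {D} → now {B, D, G}.
D → H applies; add {H} → now {B, D, G, H}.
No further FD applies.

{B, D, G, H}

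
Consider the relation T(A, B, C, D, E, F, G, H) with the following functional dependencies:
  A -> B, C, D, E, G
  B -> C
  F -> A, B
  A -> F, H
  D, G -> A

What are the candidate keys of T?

{A}, {D, G}, {F}

{A}⁺ = {A, B, C, D, E, F, G, H}, which is every attribute, so {A} is a candidate key.
{F}⁺ = {A, B, C, D, E, F, G, H}, which is every attribute, so {F} is a candidate key.
{D, G}⁺ = {A, B, C, D, E, F, G, H}, which is every attribute, so {D, G} is a candidate key.
No proper subset of any of these is a key, and no other minimal superkey exists.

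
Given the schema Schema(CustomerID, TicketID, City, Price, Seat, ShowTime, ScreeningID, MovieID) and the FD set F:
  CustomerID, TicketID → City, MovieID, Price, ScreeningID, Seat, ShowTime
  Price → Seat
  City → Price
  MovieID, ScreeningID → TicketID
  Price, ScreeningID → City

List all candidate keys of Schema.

{CustomerID, MovieID, ScreeningID}, {CustomerID, TicketID}

No FD produces {CustomerID}, so it must be in every candidate key.
{CustomerID, TicketID}⁺ = {City, CustomerID, MovieID, Price, ScreeningID, Seat, ShowTime, TicketID} — all of the relation — so {CustomerID, TicketID} is a candidate key.
{CustomerID, MovieID, ScreeningID}⁺ = {City, CustomerID, MovieID, Price, ScreeningID, Seat, ShowTime, TicketID} — all of the relation — so {CustomerID, MovieID, ScreeningID} is a candidate key.
Any other superkey properly contains one of these, so there are no further candidate keys.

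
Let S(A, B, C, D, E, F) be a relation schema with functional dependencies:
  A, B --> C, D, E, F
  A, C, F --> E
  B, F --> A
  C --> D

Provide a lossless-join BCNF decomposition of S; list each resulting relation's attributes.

{A, B, C, F}; {A, C, E, F}; {C, D}

Candidate keys of the original relation: {A, B}, {B, F}.
Within {A, B, C, D, E, F}: {A, C, F}⁺ ∩ {A, B, C, D, E, F} = {A, C, D, E, F}, not the whole set, so A, C, F --> D, E violates BCNF; decompose into {A, C, D, E, F} and {A, B, C, F}.
Within {A, C, D, E, F}: {C}⁺ ∩ {A, C, D, E, F} = {C, D}, not the whole set, so C --> D violates BCNF; decompose into {C, D} and {A, C, E, F}.
{C, D} has no BCNF violation.
{A, C, E, F} has no BCNF violation.
{A, B, C, F} has no BCNF violation.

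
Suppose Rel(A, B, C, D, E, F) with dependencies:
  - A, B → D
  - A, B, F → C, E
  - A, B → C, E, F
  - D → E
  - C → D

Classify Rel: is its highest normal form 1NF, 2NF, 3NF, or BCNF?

2NF

Candidate key: {A, B}. Prime attributes: {A, B}.
For D → E we have {D}⁺ = {D, E}; {D} is not a superkey, so BCNF fails.
D → E determines the non-prime attribute {E} from a non-superkey — 3NF is violated.
No proper subset of a key has a non-prime attribute in its closure, so there is no partial dependency; 2NF holds.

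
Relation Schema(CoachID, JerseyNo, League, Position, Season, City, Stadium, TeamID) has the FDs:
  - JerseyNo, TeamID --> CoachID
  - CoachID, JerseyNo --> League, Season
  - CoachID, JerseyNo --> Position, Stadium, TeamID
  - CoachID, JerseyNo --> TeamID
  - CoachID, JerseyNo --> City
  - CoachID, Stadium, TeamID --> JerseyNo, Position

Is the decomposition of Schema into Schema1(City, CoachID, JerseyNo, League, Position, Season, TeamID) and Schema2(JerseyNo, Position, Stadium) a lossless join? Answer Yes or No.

No

Schema1 ∩ Schema2 = {JerseyNo, Position}; its closure under F is {JerseyNo, Position}.
The closure covers neither Schema1 nor Schema2 entirely; the join is not lossless.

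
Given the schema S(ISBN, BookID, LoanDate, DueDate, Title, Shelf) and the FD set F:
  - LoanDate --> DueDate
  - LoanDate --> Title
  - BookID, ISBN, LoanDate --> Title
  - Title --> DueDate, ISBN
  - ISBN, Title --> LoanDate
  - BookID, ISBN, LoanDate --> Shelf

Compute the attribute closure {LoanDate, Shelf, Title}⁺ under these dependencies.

{DueDate, ISBN, LoanDate, Shelf, Title}

Start with {LoanDate, Shelf, Title}.
LoanDate --> DueDate applies; add {DueDate} → now {DueDate, LoanDate, Shelf, Title}.
Title --> DueDate, ISBN applies; add {ISBN} → now {DueDate, ISBN, LoanDate, Shelf, Title}.
No further FD applies.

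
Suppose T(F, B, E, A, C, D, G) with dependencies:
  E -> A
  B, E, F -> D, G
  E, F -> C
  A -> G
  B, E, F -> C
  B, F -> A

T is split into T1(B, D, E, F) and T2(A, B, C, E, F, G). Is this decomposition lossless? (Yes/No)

Yes

T1 ∩ T2 = {B, E, F}; its closure under F is {A, B, C, D, E, F, G}.
Since T1 ⊆ {A, B, C, D, E, F, G}, the intersection is a superkey of T1; the decomposition is lossless.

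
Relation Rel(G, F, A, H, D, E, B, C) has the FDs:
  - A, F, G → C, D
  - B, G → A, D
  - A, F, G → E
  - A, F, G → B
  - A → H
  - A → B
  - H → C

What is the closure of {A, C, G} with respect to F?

{A, B, C, D, G, H}

Start with {A, C, G}.
A → H applies; add {H} → now {A, C, G, H}.
A → B applies; add {B} → now {A, B, C, G, H}.
B, G → A, D applies; add {D} → now {A, B, C, D, G, H}.
No further FD applies.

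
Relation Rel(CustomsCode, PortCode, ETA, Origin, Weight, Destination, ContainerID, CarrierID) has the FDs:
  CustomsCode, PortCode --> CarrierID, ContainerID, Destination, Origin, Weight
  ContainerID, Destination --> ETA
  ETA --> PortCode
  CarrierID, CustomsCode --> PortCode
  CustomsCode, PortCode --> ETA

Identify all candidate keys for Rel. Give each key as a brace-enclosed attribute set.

{CarrierID, CustomsCode}, {ContainerID, CustomsCode, Destination}, {CustomsCode, ETA}, {CustomsCode, PortCode}

Attributes never on any right-hand side: {CustomsCode} — every candidate key must contain it.
{CarrierID, CustomsCode} is a candidate key since {CarrierID, CustomsCode}⁺ = {CarrierID, ContainerID, CustomsCode, Destination, ETA, Origin, PortCode, Weight} covers every attribute.
{CustomsCode, ETA} is a candidate key since {CustomsCode, ETA}⁺ = {CarrierID, ContainerID, CustomsCode, Destination, ETA, Origin, PortCode, Weight} covers every attribute.
{CustomsCode, PortCode} is a candidate key since {CustomsCode, PortCode}⁺ = {CarrierID, ContainerID, CustomsCode, Destination, ETA, Origin, PortCode, Weight} covers every attribute.
{ContainerID, CustomsCode, Destination} is a candidate key since {ContainerID, CustomsCode, Destination}⁺ = {CarrierID, ContainerID, CustomsCode, Destination, ETA, Origin, PortCode, Weight} covers every attribute.
These are minimal and exhaustive — every other superkey contains one of them.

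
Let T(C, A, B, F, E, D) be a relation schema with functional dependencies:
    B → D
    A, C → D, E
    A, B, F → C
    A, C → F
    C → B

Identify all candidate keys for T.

{A, B, F}, {A, C}

{A} never appears on the right of any FD, so every key must include it.
Closure of {A, C} is {A, B, C, D, E, F}, the whole schema; {A, C} is a candidate key.
Closure of {A, B, F} is {A, B, C, D, E, F}, the whole schema; {A, B, F} is a candidate key.
No proper subset of any of these is a key, and no other minimal superkey exists.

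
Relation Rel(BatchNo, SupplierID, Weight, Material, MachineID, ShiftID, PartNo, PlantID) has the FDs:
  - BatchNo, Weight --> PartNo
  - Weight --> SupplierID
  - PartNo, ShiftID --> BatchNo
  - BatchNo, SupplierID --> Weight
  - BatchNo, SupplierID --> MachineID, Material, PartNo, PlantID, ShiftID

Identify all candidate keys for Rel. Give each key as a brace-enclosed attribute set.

{BatchNo, SupplierID}, {BatchNo, Weight}, {PartNo, ShiftID, SupplierID}, {PartNo, ShiftID, Weight}

Closure of {BatchNo, SupplierID} is {BatchNo, MachineID, Material, PartNo, PlantID, ShiftID, SupplierID, Weight}, the whole schema; {BatchNo, SupplierID} is a candidate key.
Closure of {BatchNo, Weight} is {BatchNo, MachineID, Material, PartNo, PlantID, ShiftID, SupplierID, Weight}, the whole schema; {BatchNo, Weight} is a candidate key.
Closure of {PartNo, ShiftID, SupplierID} is {BatchNo, MachineID, Material, PartNo, PlantID, ShiftID, SupplierID, Weight}, the whole schema; {PartNo, ShiftID, SupplierID} is a candidate key.
Closure of {PartNo, ShiftID, Weight} is {BatchNo, MachineID, Material, PartNo, PlantID, ShiftID, SupplierID, Weight}, the whole schema; {PartNo, ShiftID, Weight} is a candidate key.
Any other superkey properly contains one of these, so there are no further candidate keys.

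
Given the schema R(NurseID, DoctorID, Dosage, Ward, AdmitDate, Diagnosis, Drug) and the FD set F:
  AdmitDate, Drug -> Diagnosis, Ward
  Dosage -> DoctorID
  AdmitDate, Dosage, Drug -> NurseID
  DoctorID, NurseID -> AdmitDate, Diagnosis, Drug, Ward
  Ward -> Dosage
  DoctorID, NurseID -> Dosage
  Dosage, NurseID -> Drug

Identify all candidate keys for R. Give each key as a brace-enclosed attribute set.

{AdmitDate, Drug}⁺ = {AdmitDate, Diagnosis, DoctorID, Dosage, Drug, NurseID, Ward} — all of the relation — so {AdmitDate, Drug} is a candidate key.
{DoctorID, NurseID}⁺ = {AdmitDate, Diagnosis, DoctorID, Dosage, Drug, NurseID, Ward} — all of the relation — so {DoctorID, NurseID} is a candidate key.
{Dosage, NurseID}⁺ = {AdmitDate, Diagnosis, DoctorID, Dosage, Drug, NurseID, Ward} — all of the relation — so {Dosage, NurseID} is a candidate key.
{NurseID, Ward}⁺ = {AdmitDate, Diagnosis, DoctorID, Dosage, Drug, NurseID, Ward} — all of the relation — so {NurseID, Ward} is a candidate key.
No proper subset of any of these is a key, and no other minimal superkey exists.

{AdmitDate, Drug}, {DoctorID, NurseID}, {Dosage, NurseID}, {NurseID, Ward}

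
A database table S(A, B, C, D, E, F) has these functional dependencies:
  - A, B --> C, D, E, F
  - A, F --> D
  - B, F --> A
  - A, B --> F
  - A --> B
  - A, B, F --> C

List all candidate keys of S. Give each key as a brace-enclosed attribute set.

{A}, {B, F}

{A} is a candidate key since {A}⁺ = {A, B, C, D, E, F} covers every attribute.
{B, F} is a candidate key since {B, F}⁺ = {A, B, C, D, E, F} covers every attribute.
These are minimal and exhaustive — every other superkey contains one of them.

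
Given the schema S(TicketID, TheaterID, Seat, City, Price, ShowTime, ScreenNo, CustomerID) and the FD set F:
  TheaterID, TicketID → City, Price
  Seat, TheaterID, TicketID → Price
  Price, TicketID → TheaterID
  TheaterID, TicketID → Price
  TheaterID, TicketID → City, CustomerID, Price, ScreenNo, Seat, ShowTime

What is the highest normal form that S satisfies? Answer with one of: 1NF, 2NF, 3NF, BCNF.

BCNF

Candidate keys: {Price, TicketID}, {TheaterID, TicketID}. Prime attributes: {Price, TheaterID, TicketID}.
Every FD has a superkey on the left, so the relation is in BCNF.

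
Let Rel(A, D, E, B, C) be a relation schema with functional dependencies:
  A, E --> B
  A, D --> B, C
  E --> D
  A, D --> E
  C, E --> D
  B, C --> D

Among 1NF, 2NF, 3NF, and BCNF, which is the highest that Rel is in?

3NF

Candidate keys: {A, B, C}, {A, D}, {A, E}. Prime attributes: {A, B, C, D, E}.
E --> D breaks BCNF: {E}⁺ = {D, E}, so {E} is not a superkey.
Its right-hand attributes {D} are all prime, as are those of every other non-superkey FD — the relation is in 3NF.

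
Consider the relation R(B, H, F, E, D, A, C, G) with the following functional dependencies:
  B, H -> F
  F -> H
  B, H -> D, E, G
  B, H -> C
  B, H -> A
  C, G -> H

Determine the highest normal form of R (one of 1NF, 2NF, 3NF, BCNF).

Candidate keys: {B, C, G}, {B, F}, {B, H}. Prime attributes: {B, C, F, G, H}.
For F -> H we have {F}⁺ = {F, H}; {F} is not a superkey, so BCNF fails.
Since {H} ⊆ prime attributes and every other non-superkey FD also has a prime right side, the schema is in 3NF.

3NF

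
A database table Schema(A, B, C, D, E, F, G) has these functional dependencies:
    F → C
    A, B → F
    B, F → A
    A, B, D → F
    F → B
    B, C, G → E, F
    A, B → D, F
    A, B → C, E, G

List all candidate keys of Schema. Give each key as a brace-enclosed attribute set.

{A, B}, {B, C, G}, {F}

Closure of {F} is {A, B, C, D, E, F, G}, the whole schema; {F} is a candidate key.
Closure of {A, B} is {A, B, C, D, E, F, G}, the whole schema; {A, B} is a candidate key.
Closure of {B, C, G} is {A, B, C, D, E, F, G}, the whole schema; {B, C, G} is a candidate key.
Any other superkey properly contains one of these, so there are no further candidate keys.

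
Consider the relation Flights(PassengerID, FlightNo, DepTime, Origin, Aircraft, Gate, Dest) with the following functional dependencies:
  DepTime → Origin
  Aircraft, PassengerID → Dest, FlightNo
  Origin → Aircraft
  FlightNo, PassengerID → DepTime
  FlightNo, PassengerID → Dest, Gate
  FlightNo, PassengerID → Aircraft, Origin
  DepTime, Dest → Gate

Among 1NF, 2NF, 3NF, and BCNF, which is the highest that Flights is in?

Candidate keys: {Aircraft, PassengerID}, {DepTime, PassengerID}, {FlightNo, PassengerID}, {Origin, PassengerID}. Prime attributes: {Aircraft, DepTime, FlightNo, Origin, PassengerID}.
For DepTime → Origin we have {DepTime}⁺ = {Aircraft, DepTime, Origin}; {DepTime} is not a superkey, so BCNF fails.
Because {Gate} is non-prime and the left side of DepTime, Dest → Gate is not a superkey, the relation is not in 3NF.
No non-prime attribute depends on a proper subset of any candidate key, so 2NF holds.

2NF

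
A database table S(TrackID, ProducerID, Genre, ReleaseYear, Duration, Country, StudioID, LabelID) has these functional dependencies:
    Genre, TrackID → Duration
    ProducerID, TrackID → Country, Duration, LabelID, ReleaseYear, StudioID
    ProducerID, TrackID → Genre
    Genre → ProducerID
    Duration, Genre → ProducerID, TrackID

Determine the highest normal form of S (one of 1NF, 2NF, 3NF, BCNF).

Candidate keys: {Duration, Genre}, {Genre, TrackID}, {ProducerID, TrackID}. Prime attributes: {Duration, Genre, ProducerID, TrackID}.
For Genre → ProducerID we have {Genre}⁺ = {Genre, ProducerID}; {Genre} is not a superkey, so BCNF fails.
Since {ProducerID} ⊆ prime attributes and every other non-superkey FD also has a prime right side, the schema is in 3NF.

3NF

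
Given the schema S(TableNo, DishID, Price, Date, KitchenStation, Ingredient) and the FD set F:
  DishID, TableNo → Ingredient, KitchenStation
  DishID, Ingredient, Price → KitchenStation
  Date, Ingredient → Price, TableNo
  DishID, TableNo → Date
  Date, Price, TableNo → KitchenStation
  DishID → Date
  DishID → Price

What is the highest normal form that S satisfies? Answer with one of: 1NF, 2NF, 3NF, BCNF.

1NF

Candidate keys: {DishID, Ingredient}, {DishID, TableNo}. Prime attributes: {DishID, Ingredient, TableNo}.
Date, Ingredient → Price, TableNo breaks BCNF: {Date, Ingredient}⁺ = {Date, Ingredient, KitchenStation, Price, TableNo}, so {Date, Ingredient} is not a superkey.
Date, Ingredient → Price, TableNo has non-prime {Price} on the right and a non-superkey on the left, so 3NF fails.
{DishID} is a proper subset of the key {DishID, Ingredient}, and {DishID}⁺ contains the non-prime attributes {Date, Price} — a partial dependency, so 2NF is violated.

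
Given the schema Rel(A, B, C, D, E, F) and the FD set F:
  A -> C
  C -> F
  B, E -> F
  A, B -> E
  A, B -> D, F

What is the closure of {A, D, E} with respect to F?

Start with {A, D, E}.
A -> C applies; add {C} → now {A, C, D, E}.
C -> F applies; add {F} → now {A, C, D, E, F}.
No further FD applies.

{A, C, D, E, F}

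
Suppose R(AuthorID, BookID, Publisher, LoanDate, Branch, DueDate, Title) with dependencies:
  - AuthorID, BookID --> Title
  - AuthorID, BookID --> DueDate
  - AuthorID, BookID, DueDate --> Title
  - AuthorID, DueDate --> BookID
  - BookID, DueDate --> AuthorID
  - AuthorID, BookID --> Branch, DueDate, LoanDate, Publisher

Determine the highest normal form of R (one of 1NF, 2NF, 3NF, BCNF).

BCNF

Candidate keys: {AuthorID, BookID}, {AuthorID, DueDate}, {BookID, DueDate}. Prime attributes: {AuthorID, BookID, DueDate}.
Each dependency's left side is a superkey — BCNF holds.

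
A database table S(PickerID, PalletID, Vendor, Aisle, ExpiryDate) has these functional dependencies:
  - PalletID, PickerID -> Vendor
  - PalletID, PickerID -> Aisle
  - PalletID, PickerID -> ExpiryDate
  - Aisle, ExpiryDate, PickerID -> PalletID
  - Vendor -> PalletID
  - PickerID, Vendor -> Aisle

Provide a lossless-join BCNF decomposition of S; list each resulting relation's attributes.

Candidate keys of the original relation: {Aisle, ExpiryDate, PickerID}, {PalletID, PickerID}, {PickerID, Vendor}.
{Aisle, ExpiryDate, PalletID, PickerID, Vendor}: {Vendor} determines {PalletID, Vendor} here but is not a superkey — split on Vendor -> PalletID, giving {PalletID, Vendor} and {Aisle, ExpiryDate, PickerID, Vendor}.
{PalletID, Vendor} has no BCNF violation.
{Aisle, ExpiryDate, PickerID, Vendor} has no BCNF violation.

{Aisle, ExpiryDate, PickerID, Vendor}; {PalletID, Vendor}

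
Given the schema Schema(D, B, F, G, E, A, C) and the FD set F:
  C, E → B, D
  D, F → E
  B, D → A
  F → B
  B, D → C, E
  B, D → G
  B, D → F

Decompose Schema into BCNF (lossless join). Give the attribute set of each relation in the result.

{A, C, D, E, F, G}; {B, F}

Candidate keys of the original relation: {B, D}, {C, E}, {D, F}.
In {A, B, C, D, E, F, G}, {F} is not a superkey ({F}⁺ restricted to this set is {B, F}), so split on F → B into {B, F} and {A, C, D, E, F, G}.
{B, F} is in BCNF.
{A, C, D, E, F, G} is in BCNF.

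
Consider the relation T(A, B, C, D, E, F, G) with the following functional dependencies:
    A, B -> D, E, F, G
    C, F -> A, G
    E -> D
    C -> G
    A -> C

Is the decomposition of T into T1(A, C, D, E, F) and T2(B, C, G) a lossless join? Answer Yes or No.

Common attributes: {C}; their closure is {C, G}.
Neither T1 nor T2 is contained in that closure, so the decomposition is lossy.

No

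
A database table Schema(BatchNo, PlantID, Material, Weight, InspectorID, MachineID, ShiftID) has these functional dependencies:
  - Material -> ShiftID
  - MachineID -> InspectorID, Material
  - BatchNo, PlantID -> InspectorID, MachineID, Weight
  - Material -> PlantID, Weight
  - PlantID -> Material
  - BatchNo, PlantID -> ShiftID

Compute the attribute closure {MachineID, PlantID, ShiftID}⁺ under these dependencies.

Start with {MachineID, PlantID, ShiftID}.
MachineID -> InspectorID, Material applies; add {InspectorID, Material} → now {InspectorID, MachineID, Material, PlantID, ShiftID}.
Material -> PlantID, Weight applies; add {Weight} → now {InspectorID, MachineID, Material, PlantID, ShiftID, Weight}.
No further FD applies.

{InspectorID, MachineID, Material, PlantID, ShiftID, Weight}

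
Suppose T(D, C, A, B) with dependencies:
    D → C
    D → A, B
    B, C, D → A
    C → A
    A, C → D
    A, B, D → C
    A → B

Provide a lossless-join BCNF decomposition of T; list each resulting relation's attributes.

Candidate keys of the original relation: {C}, {D}.
In {A, B, C, D}, {A} is not a superkey ({A}⁺ restricted to this set is {A, B}), so split on A → B into {A, B} and {A, C, D}.
{A, B} has no BCNF violation.
{A, C, D} has no BCNF violation.

{A, B}; {A, C, D}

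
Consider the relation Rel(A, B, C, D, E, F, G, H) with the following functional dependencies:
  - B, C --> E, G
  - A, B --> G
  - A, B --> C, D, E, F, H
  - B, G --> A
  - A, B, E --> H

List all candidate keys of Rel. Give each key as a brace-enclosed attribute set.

{A, B}, {B, C}, {B, G}

No FD produces {B}, so it must be in every candidate key.
{A, B}⁺ = {A, B, C, D, E, F, G, H}, which is every attribute, so {A, B} is a candidate key.
{B, C}⁺ = {A, B, C, D, E, F, G, H}, which is every attribute, so {B, C} is a candidate key.
{B, G}⁺ = {A, B, C, D, E, F, G, H}, which is every attribute, so {B, G} is a candidate key.
No proper subset of any of these is a key, and no other minimal superkey exists.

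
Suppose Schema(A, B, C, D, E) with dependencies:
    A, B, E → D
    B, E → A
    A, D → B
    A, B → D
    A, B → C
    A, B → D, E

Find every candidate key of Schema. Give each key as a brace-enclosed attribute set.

{A, B} is a candidate key since {A, B}⁺ = {A, B, C, D, E} covers every attribute.
{A, D} is a candidate key since {A, D}⁺ = {A, B, C, D, E} covers every attribute.
{B, E} is a candidate key since {B, E}⁺ = {A, B, C, D, E} covers every attribute.
No proper subset of any of these is a key, and no other minimal superkey exists.

{A, B}, {A, D}, {B, E}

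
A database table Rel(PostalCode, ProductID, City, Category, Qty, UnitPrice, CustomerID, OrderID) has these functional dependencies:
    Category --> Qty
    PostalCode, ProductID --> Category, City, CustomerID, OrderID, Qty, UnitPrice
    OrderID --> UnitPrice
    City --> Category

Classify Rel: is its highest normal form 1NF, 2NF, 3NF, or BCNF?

2NF

Candidate key: {PostalCode, ProductID}. Prime attributes: {PostalCode, ProductID}.
Category --> Qty: {Category}⁺ = {Category, Qty}, which is not all of the attributes, so the left side is not a superkey — BCNF is violated.
Because {Qty} is non-prime and the left side of Category --> Qty is not a superkey, the relation is not in 3NF.
Checking every proper subset of each key, none determines a non-prime attribute — 2NF is satisfied.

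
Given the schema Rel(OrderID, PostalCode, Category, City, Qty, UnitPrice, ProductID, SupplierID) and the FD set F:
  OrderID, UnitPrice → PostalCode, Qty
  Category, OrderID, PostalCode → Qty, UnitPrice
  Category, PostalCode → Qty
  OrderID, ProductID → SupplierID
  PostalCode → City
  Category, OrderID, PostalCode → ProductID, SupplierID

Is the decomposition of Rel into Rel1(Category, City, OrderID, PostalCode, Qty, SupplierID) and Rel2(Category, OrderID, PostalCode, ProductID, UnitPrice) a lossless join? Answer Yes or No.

Rel1 ∩ Rel2 = {Category, OrderID, PostalCode}; its closure under F is {Category, City, OrderID, PostalCode, ProductID, Qty, SupplierID, UnitPrice}.
Rel1 is contained in that closure, so Rel1 ∩ Rel2 → Rel1 holds and the join is lossless.

Yes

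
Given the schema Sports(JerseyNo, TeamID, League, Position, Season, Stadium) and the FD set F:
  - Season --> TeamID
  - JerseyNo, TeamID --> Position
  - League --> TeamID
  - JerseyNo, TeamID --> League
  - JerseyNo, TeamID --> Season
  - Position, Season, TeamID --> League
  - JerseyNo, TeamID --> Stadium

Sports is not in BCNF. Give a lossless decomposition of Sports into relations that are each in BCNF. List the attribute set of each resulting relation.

{JerseyNo, Position, Season, Stadium}; {League, Position, Season}; {Season, TeamID}

Candidate keys of the original relation: {JerseyNo, League}, {JerseyNo, Season}, {JerseyNo, TeamID}.
In {JerseyNo, League, Position, Season, Stadium, TeamID}, {Season} is not a superkey ({Season}⁺ restricted to this set is {Season, TeamID}), so split on Season --> TeamID into {Season, TeamID} and {JerseyNo, League, Position, Season, Stadium}.
{Season, TeamID} has no BCNF violation.
In {JerseyNo, League, Position, Season, Stadium}, {Position, Season} is not a superkey ({Position, Season}⁺ restricted to this set is {League, Position, Season}), so split on Position, Season --> League into {League, Position, Season} and {JerseyNo, Position, Season, Stadium}.
{League, Position, Season} has no BCNF violation.
{JerseyNo, Position, Season, Stadium} has no BCNF violation.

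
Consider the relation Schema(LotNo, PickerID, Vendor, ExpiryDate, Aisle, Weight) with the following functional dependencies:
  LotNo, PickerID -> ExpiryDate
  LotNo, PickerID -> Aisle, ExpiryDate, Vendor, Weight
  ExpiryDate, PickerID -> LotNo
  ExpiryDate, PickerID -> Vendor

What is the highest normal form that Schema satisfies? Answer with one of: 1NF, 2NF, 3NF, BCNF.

BCNF

Candidate keys: {ExpiryDate, PickerID}, {LotNo, PickerID}. Prime attributes: {ExpiryDate, LotNo, PickerID}.
Each dependency's left side is a superkey — BCNF holds.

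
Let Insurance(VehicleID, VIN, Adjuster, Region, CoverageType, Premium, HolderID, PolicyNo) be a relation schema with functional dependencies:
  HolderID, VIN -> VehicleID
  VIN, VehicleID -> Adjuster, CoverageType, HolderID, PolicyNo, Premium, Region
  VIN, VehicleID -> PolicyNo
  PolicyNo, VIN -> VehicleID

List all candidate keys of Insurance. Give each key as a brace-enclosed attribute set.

{HolderID, VIN}, {PolicyNo, VIN}, {VIN, VehicleID}

Attributes never on any right-hand side: {VIN} — every candidate key must contain it.
{HolderID, VIN}⁺ = {Adjuster, CoverageType, HolderID, PolicyNo, Premium, Region, VIN, VehicleID} — all of the relation — so {HolderID, VIN} is a candidate key.
{PolicyNo, VIN}⁺ = {Adjuster, CoverageType, HolderID, PolicyNo, Premium, Region, VIN, VehicleID} — all of the relation — so {PolicyNo, VIN} is a candidate key.
{VIN, VehicleID}⁺ = {Adjuster, CoverageType, HolderID, PolicyNo, Premium, Region, VIN, VehicleID} — all of the relation — so {VIN, VehicleID} is a candidate key.
These are minimal and exhaustive — every other superkey contains one of them.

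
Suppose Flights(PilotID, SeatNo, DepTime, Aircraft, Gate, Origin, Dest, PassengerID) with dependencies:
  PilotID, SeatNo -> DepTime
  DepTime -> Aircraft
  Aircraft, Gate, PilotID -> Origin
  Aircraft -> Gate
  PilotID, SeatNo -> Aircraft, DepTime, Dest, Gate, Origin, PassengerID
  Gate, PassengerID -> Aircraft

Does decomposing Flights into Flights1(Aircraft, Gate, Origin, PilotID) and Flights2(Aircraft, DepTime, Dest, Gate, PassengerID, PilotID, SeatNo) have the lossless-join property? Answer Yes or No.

The shared attributes are {Aircraft, Gate, PilotID} and {Aircraft, Gate, PilotID}⁺ = {Aircraft, Gate, Origin, PilotID}.
Since Flights1 ⊆ {Aircraft, Gate, Origin, PilotID}, the intersection is a superkey of Flights1; the decomposition is lossless.

Yes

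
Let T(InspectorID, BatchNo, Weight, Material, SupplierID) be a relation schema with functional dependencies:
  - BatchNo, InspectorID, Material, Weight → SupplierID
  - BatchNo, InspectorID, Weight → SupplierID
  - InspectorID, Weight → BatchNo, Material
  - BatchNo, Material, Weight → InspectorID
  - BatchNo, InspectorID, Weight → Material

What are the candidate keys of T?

Attributes never on any right-hand side: {Weight} — every candidate key must contain it.
Closure of {InspectorID, Weight} is {BatchNo, InspectorID, Material, SupplierID, Weight}, the whole schema; {InspectorID, Weight} is a candidate key.
Closure of {BatchNo, Material, Weight} is {BatchNo, InspectorID, Material, SupplierID, Weight}, the whole schema; {BatchNo, Material, Weight} is a candidate key.
These are minimal and exhaustive — every other superkey contains one of them.

{BatchNo, Material, Weight}, {InspectorID, Weight}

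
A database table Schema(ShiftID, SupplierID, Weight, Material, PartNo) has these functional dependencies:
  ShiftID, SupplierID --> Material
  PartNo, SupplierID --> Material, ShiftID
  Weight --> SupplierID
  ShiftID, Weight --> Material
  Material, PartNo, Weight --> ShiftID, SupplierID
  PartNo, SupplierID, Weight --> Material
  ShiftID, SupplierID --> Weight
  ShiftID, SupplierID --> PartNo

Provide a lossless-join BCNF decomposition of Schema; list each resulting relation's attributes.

{Material, PartNo, ShiftID, Weight}; {SupplierID, Weight}

Candidate keys of the original relation: {PartNo, SupplierID}, {PartNo, Weight}, {ShiftID, SupplierID}, {ShiftID, Weight}.
{Material, PartNo, ShiftID, SupplierID, Weight}: {Weight} determines {SupplierID, Weight} here but is not a superkey — split on Weight --> SupplierID, giving {SupplierID, Weight} and {Material, PartNo, ShiftID, Weight}.
{SupplierID, Weight} is in BCNF.
{Material, PartNo, ShiftID, Weight} is in BCNF.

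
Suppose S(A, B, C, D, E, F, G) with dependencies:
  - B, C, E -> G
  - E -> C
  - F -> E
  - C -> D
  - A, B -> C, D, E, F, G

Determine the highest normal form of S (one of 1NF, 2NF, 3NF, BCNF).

Candidate key: {A, B}. Prime attributes: {A, B}.
For B, C, E -> G we have {B, C, E}⁺ = {B, C, D, E, G}; {B, C, E} is not a superkey, so BCNF fails.
B, C, E -> G has non-prime {G} on the right and a non-superkey on the left, so 3NF fails.
No proper subset of a key has a non-prime attribute in its closure, so there is no partial dependency; 2NF holds.

2NF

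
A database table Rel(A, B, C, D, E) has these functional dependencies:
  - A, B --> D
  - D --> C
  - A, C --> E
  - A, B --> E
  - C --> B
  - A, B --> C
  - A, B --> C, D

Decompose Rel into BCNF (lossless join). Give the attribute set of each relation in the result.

Candidate keys of the original relation: {A, B}, {A, C}, {A, D}.
Within {A, B, C, D, E}: {D}⁺ ∩ {A, B, C, D, E} = {B, C, D}, not the whole set, so D --> B, C violates BCNF; decompose into {B, C, D} and {A, D, E}.
Within {B, C, D}: {C}⁺ ∩ {B, C, D} = {B, C}, not the whole set, so C --> B violates BCNF; decompose into {B, C} and {C, D}.
{B, C} has no BCNF violation.
{C, D} has no BCNF violation.
{A, D, E} has no BCNF violation.

{A, D, E}; {B, C}; {C, D}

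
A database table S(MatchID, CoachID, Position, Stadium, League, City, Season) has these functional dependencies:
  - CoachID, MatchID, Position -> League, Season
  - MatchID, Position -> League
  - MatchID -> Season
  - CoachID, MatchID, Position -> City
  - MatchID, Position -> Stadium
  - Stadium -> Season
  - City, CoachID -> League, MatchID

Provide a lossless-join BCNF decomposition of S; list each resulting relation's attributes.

{City, CoachID, MatchID}; {City, CoachID, Position}; {League, MatchID, Position, Stadium}; {MatchID, Season}

Candidate keys of the original relation: {City, CoachID, Position}, {CoachID, MatchID, Position}.
Within {City, CoachID, League, MatchID, Position, Season, Stadium}: {MatchID, Position}⁺ ∩ {City, CoachID, League, MatchID, Position, Season, Stadium} = {League, MatchID, Position, Season, Stadium}, not the whole set, so MatchID, Position -> League, Season, Stadium violates BCNF; decompose into {League, MatchID, Position, Season, Stadium} and {City, CoachID, MatchID, Position}.
Within {League, MatchID, Position, Season, Stadium}: {MatchID}⁺ ∩ {League, MatchID, Position, Season, Stadium} = {MatchID, Season}, not the whole set, so MatchID -> Season violates BCNF; decompose into {MatchID, Season} and {League, MatchID, Position, Stadium}.
{MatchID, Season} is in BCNF.
{League, MatchID, Position, Stadium} is in BCNF.
Within {City, CoachID, MatchID, Position}: {City, CoachID}⁺ ∩ {City, CoachID, MatchID, Position} = {City, CoachID, MatchID}, not the whole set, so City, CoachID -> MatchID violates BCNF; decompose into {City, CoachID, MatchID} and {City, CoachID, Position}.
{City, CoachID, MatchID} is in BCNF.
{City, CoachID, Position} is in BCNF.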